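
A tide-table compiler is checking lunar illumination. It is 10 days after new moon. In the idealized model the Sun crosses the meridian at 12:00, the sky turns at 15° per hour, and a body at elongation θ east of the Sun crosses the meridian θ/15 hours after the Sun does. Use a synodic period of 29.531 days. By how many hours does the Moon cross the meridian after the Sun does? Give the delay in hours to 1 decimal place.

The Moon has covered 10/29.531 of its cycle, so θ ≈ 360° × 10/29.531 = 121.9°.
The Moon trails the Sun by θ/15 = 121.9/15 ≈ 8.13 hours.
So the Moon crosses the meridian 8.13 h after the Sun.

8.1 h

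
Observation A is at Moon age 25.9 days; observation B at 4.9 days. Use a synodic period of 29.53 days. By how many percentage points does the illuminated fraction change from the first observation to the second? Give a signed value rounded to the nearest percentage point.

+11 percentage points

θ₁ = 360° × 25.9/29.53 = 315.7°, f₁ = (1 − cos θ₁)/2 = 0.142.
θ₂ = 360° × 4.9/29.53 = 59.7°, f₂ = (1 − cos θ₂)/2 = 0.248.
Change = f₂ − f₁ = +0.106 → +11 percentage points.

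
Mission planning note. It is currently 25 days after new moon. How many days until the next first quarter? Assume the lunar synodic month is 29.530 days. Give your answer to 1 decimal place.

First quarter is 0.25 of the way through the cycle: age 0.25 × 29.530 = 7.383 d.
This lunation's first quarter (7.383 d) has passed, so add one period: 36.913 − 25 = 11.913 days.

11.9 days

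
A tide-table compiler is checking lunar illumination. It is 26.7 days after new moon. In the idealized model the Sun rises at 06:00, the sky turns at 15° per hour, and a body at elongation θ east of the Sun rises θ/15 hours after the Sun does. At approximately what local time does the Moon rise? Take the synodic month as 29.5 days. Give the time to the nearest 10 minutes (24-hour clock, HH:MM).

03:40

Phase angle: θ = 360°·(26.7 d)/(29.5 d) = 325.8°.
At 15° of sky rotation per hour, 325.8° corresponds to a 21.72 h lag.
06:00 + 21.722 h ≈ 03:43 → 03:40 to the nearest ten minutes.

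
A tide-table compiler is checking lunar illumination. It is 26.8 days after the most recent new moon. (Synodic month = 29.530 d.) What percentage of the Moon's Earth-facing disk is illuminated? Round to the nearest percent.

8%

The Moon has covered 26.8/29.530 of its cycle, so θ ≈ 360° × 26.8/29.530 = 326.7°.
Illuminated fraction = (1 − cos 326.7°)/2 = (1 − 0.836)/2 ≈ 0.082, so 8%.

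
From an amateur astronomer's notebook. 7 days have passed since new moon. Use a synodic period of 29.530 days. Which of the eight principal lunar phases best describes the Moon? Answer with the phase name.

first quarter

θ ≈ 360° × 7/29.530 = 85°, which falls in the first quarter sector.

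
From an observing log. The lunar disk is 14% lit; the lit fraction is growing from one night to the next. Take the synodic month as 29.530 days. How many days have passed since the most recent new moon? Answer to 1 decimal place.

3.6 days

From f = (1 − cos θ)/2: cos θ = 1 − 2×0.14 = 0.720; arccos → 43.9°.
Waxing ⇒ before full, so θ = 43.9°.
At 360°/29.530 d per day, 43.9° corresponds to 3.60 days.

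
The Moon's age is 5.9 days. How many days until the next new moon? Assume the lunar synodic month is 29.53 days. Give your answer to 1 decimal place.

23.6 days

One full lunation from the last new moon is 29.53 d; remaining = 29.53 − 5.9 = 23.630 d.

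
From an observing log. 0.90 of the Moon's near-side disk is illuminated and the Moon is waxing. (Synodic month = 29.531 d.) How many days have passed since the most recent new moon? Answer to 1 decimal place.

11.7 days

Invert f = (1 − cos θ)/2 to get cos θ = 1 − 2(0.90) = -0.800, hence θ₀ = arccos -0.800 = 143.1°.
Waxing ⇒ before full, so θ = 143.1°.
At 360°/29.531 d per day, 143.1° corresponds to 11.74 days.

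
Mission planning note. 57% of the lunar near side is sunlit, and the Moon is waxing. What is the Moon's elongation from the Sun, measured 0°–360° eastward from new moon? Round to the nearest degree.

Invert f = (1 − cos θ)/2 to get cos θ = 1 − 2(0.57) = -0.140, hence θ₀ = arccos -0.140 = 98.0°.
Before full moon the principal value applies: θ = 98.0°.

98°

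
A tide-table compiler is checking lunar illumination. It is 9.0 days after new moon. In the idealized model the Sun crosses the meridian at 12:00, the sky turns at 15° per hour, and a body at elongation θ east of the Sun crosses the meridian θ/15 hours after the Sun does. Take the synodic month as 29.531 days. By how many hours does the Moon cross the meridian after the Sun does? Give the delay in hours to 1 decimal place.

The Moon has covered 9.0/29.531 of its cycle, so θ ≈ 360° × 9.0/29.531 = 109.7°.
Delay after the Sun = 109.7° / (15°/h) ≈ 7.31 h.
So the Moon crosses the meridian 7.31 h after the Sun.

7.3 h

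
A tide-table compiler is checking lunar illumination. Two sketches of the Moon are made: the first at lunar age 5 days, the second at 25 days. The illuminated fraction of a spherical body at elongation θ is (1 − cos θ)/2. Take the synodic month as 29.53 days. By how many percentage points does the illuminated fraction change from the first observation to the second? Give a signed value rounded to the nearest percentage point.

First observation: θ = 360°·5/29.53 = 61.0°, so f = 0.257.
Second observation: θ = 304.8°, f = 0.215.
Δf = 0.215 − 0.257 = -0.042, i.e. -4 pp.

-4 percentage points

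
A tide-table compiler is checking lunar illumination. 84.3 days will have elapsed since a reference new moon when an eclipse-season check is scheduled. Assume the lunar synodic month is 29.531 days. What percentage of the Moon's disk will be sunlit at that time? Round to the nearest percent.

19%

84.3 d spans 2 complete synodic months (2 × 29.531 = 59.06 d) plus 25.24 d.
Elongation θ = 360° × 25.24/29.531 ≈ 307.7°.
Illuminated fraction = (1 − cos 307.7°)/2 = (1 − 0.611)/2 ≈ 0.194, so 19%.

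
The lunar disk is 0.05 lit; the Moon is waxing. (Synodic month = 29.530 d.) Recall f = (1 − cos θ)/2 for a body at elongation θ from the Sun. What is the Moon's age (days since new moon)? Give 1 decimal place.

2.1 days

Invert f = (1 − cos θ)/2 to get cos θ = 1 − 2(0.05) = 0.900, hence θ₀ = arccos 0.900 = 25.8°.
Before full moon the principal value applies: θ = 25.8°.
At 360°/29.530 d per day, 25.8° corresponds to 2.12 days.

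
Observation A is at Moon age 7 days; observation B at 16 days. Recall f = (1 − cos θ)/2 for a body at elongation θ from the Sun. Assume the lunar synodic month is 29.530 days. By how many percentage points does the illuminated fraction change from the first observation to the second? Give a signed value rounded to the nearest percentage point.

First observation: θ = 360°·7/29.530 = 85.3°, so f = 0.459.
Second observation: θ = 195.1°, f = 0.983.
Δf = 0.983 − 0.459 = +0.523, i.e. +52 pp.

+52 pp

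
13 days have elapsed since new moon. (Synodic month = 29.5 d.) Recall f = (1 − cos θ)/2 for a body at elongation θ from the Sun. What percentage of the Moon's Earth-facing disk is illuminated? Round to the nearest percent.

97%

Elongation θ = 360° × 13/29.5 ≈ 158.6°.
cos 158.6° = (-0.931), so f = (1 − (-0.931))/2 = 0.966, so 97%.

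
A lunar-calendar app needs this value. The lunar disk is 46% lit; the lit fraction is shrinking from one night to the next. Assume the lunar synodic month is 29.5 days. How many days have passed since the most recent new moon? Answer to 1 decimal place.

Invert f = (1 − cos θ)/2 to get cos θ = 1 − 2(0.46) = 0.080, hence θ₀ = arccos 0.080 = 85.4°.
A waning Moon lies in 180°–360°, so θ = 360° − 85.4° = 274.6°.
That fraction of the synodic month is 274.6/360 × 29.5 d ≈ 22.50 d.

22.5 days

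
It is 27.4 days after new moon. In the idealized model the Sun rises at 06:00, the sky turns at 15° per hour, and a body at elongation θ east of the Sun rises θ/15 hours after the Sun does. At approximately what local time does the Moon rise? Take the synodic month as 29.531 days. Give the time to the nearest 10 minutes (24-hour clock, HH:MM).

04:20

The Moon has covered 27.4/29.531 of its cycle, so θ ≈ 360° × 27.4/29.531 = 334.0°.
The Moon trails the Sun by θ/15 = 334.0/15 ≈ 22.27 hours.
06:00 + 22.268 h ≈ 04:16 → 04:20 to the nearest ten minutes.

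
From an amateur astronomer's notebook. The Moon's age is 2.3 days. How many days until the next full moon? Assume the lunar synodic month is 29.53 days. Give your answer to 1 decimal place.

12.5 days

Full moon is 0.5 of the way through the cycle: age 0.5 × 29.53 = 14.765 d.
That is 14.765 − 2.3 = 12.465 days ahead.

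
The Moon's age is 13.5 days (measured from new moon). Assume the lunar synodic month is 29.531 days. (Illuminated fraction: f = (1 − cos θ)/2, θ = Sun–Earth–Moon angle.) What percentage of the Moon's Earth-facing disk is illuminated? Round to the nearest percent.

98%

Phase angle: θ = 360°·(13.5 d)/(29.531 d) = 164.6°.
With cos θ = (-0.964), the lit fraction is (1 − (-0.964))/2 ≈ 0.982, so 98%.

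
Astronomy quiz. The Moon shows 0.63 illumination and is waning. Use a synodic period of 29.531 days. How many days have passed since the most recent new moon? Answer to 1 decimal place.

cos θ = 1 − 2f = -0.260, giving a principal value of 105.1°.
Waning ⇒ past full, so θ = 360° − 105.1° = 254.9°.
Age = 29.531 × 254.9°/360° ≈ 20.91 days.

20.9 days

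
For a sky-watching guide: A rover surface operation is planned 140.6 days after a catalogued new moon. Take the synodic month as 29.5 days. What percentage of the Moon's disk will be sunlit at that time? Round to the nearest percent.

45%

Reduce mod P: 140.6 − 4×29.5 = 22.60 d into the current lunation.
Phase angle: θ = 360°·(22.60 d)/(29.5 d) = 275.8°.
cos 275.8° = 0.101, so f = (1 − 0.101)/2 = 0.450, so 45%.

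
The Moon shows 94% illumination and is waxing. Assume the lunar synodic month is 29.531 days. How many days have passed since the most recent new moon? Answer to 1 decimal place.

12.4 days

From f = (1 − cos θ)/2: cos θ = 1 − 2×0.94 = -0.880; arccos → 151.6°.
The Moon is waxing (0°–180°), so θ = 151.6° directly.
Age = 29.531 × 151.6°/360° ≈ 12.44 days.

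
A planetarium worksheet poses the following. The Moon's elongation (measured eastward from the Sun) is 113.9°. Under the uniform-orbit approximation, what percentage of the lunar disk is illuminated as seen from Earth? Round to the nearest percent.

70%

f = (1 − cos 113.9°)/2 = (1 − (-0.405))/2 ≈ 0.703, i.e. 70%.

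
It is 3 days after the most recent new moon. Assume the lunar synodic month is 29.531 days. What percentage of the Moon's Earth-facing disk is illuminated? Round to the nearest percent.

10%

The Moon has covered 3/29.531 of its cycle, so θ ≈ 360° × 3/29.531 = 36.6°.
cos 36.6° = 0.803, so f = (1 − 0.803)/2 = 0.098, so 10%.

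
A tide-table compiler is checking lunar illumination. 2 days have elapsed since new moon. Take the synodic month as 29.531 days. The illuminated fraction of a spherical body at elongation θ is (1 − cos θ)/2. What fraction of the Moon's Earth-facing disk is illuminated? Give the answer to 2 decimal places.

Elongation θ = 360° × 2/29.531 ≈ 24.4°.
With cos θ = 0.911, the lit fraction is (1 − 0.911)/2 ≈ 0.045.

0.04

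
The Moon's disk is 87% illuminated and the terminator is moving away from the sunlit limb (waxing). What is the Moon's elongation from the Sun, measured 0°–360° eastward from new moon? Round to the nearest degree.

138°

Invert f = (1 − cos θ)/2 to get cos θ = 1 − 2(0.87) = -0.740, hence θ₀ = arccos -0.740 = 137.7°.
Waxing ⇒ before full, so θ = 137.7°.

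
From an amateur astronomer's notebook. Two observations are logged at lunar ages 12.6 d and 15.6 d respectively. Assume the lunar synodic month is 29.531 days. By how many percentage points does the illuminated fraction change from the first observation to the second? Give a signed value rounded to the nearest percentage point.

+4 pp

First observation: θ = 360°·12.6/29.531 = 153.6°, so f = 0.948.
Second observation: θ = 190.2°, f = 0.992.
Δf = 0.992 − 0.948 = +0.044, i.e. +4 pp.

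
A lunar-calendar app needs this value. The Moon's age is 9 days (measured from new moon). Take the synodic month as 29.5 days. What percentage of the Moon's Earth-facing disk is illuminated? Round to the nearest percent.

Elongation θ = 360° × 9/29.5 ≈ 109.8°.
With cos θ = (-0.339), the lit fraction is (1 − (-0.339))/2 ≈ 0.670, so 67%.

67%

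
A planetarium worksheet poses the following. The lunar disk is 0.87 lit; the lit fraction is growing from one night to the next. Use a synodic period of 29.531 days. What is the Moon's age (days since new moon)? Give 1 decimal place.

11.3 days

From f = (1 − cos θ)/2: cos θ = 1 − 2×0.87 = -0.740; arccos → 137.7°.
Waxing ⇒ before full, so θ = 137.7°.
Age = 29.531 × 137.7°/360° ≈ 11.30 days.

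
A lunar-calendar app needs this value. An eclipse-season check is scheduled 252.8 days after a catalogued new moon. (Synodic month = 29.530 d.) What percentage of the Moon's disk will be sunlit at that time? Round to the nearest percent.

252.8/29.530 = 8.561 lunations, so 8 complete cycles and 16.56 d into the next.
Phase angle: θ = 360°·(16.56 d)/(29.530 d) = 201.9°.
With cos θ = (-0.928), the lit fraction is (1 − (-0.928))/2 ≈ 0.964, so 96%.

96%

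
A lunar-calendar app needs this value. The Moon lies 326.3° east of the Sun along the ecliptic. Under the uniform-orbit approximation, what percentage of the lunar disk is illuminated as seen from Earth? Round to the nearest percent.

Half-versine of 326.3°: (1 − 0.832)/2 = 0.084, i.e. 8%.

8%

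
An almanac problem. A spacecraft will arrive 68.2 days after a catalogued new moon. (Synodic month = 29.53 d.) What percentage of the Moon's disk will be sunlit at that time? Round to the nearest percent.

68.2/29.53 = 2.310 lunations, so 2 complete cycles and 9.14 d into the next.
Phase angle: θ = 360°·(9.14 d)/(29.53 d) = 111.4°.
cos 111.4° = (-0.365), so f = (1 − (-0.365))/2 = 0.683, so 68%.

68%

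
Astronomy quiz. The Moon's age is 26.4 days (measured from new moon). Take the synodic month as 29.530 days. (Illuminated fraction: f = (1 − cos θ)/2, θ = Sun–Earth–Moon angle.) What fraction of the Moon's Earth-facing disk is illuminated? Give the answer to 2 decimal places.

The Moon has covered 26.4/29.530 of its cycle, so θ ≈ 360° × 26.4/29.530 = 321.8°.
cos 321.8° = 0.786, so f = (1 − 0.786)/2 = 0.107.

0.11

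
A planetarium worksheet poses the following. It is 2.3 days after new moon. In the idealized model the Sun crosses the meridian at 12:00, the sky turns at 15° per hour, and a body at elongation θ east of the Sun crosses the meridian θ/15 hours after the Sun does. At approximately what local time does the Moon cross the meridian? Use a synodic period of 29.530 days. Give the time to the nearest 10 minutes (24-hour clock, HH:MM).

13:50

Phase angle: θ = 360°·(2.3 d)/(29.530 d) = 28.0°.
At 15° of sky rotation per hour, 28.0° corresponds to a 1.87 h lag.
12:00 + 1.869 h ≈ 13:52 → 13:50 to the nearest ten minutes.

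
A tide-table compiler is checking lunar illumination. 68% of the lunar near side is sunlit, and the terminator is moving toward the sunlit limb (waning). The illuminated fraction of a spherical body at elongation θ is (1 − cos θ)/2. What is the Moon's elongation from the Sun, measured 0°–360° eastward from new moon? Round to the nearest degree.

249°

cos θ = 1 − 2f = -0.360, giving a principal value of 111.1°.
Waning ⇒ past full, so θ = 360° − 111.1° = 248.9°.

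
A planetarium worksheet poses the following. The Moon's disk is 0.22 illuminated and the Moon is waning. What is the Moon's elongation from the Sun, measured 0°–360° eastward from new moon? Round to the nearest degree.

From f = (1 − cos θ)/2: cos θ = 1 − 2×0.22 = 0.560; arccos → 55.9°.
Since the Moon is past full (waning), take the reflex angle: θ = 360° − 55.9° = 304.1°.

304°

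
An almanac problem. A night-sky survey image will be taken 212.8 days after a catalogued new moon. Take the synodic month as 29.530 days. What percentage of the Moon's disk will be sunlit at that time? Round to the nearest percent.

212.8 d spans 7 complete synodic months (7 × 29.530 = 206.71 d) plus 6.09 d.
The Moon has covered 6.09/29.530 of its cycle, so θ ≈ 360° × 6.09/29.530 = 74.2°.
cos 74.2° = 0.272, so f = (1 − 0.272)/2 = 0.364, so 36%.

36%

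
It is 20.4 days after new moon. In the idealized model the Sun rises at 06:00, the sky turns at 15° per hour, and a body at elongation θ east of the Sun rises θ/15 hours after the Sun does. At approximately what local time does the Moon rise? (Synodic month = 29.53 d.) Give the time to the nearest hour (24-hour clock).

Phase angle: θ = 360°·(20.4 d)/(29.53 d) = 248.7°.
Delay after the Sun = 248.7° / (15°/h) ≈ 16.58 h.
06:00 + 16.58 h ≈ 22:35 → 23:00 to the nearest hour.

23:00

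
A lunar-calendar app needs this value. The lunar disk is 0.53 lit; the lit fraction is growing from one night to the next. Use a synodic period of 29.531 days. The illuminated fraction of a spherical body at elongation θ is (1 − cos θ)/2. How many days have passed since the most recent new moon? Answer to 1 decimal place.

7.7 days

From f = (1 − cos θ)/2: cos θ = 1 − 2×0.53 = -0.060; arccos → 93.4°.
Before full moon the principal value applies: θ = 93.4°.
That fraction of the synodic month is 93.4/360 × 29.531 d ≈ 7.66 d.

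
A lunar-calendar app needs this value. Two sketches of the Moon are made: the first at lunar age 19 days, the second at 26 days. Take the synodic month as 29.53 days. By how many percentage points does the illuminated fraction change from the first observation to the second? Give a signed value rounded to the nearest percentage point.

-68 pp

θ₁ = 360° × 19/29.53 = 231.6°, f₁ = (1 − cos θ₁)/2 = 0.810.
θ₂ = 360° × 26/29.53 = 317.0°, f₂ = (1 − cos θ₂)/2 = 0.135.
Change = f₂ − f₁ = -0.676 → -68 percentage points.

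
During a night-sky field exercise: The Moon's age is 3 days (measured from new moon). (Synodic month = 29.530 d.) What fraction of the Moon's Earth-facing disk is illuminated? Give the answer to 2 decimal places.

0.10

The Moon has covered 3/29.530 of its cycle, so θ ≈ 360° × 3/29.530 = 36.6°.
Illuminated fraction = (1 − cos 36.6°)/2 = (1 − 0.803)/2 ≈ 0.098.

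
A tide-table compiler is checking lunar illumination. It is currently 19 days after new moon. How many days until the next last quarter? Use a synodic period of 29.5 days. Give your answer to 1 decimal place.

Last quarter is 0.75 of the way through the cycle: age 0.75 × 29.5 = 22.125 d.
That is 22.125 − 19 = 3.125 days ahead.

3.1 days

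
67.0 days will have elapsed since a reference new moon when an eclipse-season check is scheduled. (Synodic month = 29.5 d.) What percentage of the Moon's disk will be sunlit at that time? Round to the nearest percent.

67.0 d spans 2 complete synodic months (2 × 29.5 = 59.00 d) plus 8.00 d.
Phase angle: θ = 360°·(8.00 d)/(29.5 d) = 97.6°.
Illuminated fraction = (1 − cos 97.6°)/2 = (1 − (-0.133))/2 ≈ 0.566, so 57%.

57%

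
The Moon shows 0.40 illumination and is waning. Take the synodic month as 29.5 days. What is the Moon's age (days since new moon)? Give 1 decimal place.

Invert f = (1 − cos θ)/2 to get cos θ = 1 − 2(0.40) = 0.200, hence θ₀ = arccos 0.200 = 78.5°.
Since the Moon is past full (waning), take the reflex angle: θ = 360° − 78.5° = 281.5°.
That fraction of the synodic month is 281.5/360 × 29.5 d ≈ 23.07 d.

23.1 days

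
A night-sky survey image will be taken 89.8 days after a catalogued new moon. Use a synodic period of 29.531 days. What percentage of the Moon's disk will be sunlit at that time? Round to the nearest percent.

2%

Reduce mod P: 89.8 − 3×29.531 = 1.21 d into the current lunation.
The Moon has covered 1.21/29.531 of its cycle, so θ ≈ 360° × 1.21/29.531 = 14.7°.
Illuminated fraction = (1 − cos 14.7°)/2 = (1 − 0.967)/2 ≈ 0.016, so 2%.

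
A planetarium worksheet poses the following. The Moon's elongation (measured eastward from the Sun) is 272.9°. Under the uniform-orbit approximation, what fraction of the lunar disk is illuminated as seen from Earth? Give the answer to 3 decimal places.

cos 272.9° = 0.051, so f = (1 − 0.051)/2 = 0.475.

0.475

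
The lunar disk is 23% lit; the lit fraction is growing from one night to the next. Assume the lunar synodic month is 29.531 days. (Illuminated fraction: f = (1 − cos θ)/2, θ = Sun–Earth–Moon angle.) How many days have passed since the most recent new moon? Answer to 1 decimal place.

4.7 days

cos θ = 1 − 2f = 0.540, giving a principal value of 57.3°.
Waxing ⇒ before full, so θ = 57.3°.
Age = 29.531 × 57.3°/360° ≈ 4.70 days.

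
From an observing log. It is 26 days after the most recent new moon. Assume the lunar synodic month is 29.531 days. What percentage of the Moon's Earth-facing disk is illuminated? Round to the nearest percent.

13%

Elongation θ = 360° × 26/29.531 ≈ 317.0°.
With cos θ = 0.731, the lit fraction is (1 − 0.731)/2 ≈ 0.135, so 13%.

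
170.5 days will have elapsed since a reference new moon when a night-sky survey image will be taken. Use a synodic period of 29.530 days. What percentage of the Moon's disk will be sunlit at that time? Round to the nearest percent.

170.5/29.530 = 5.774 lunations, so 5 complete cycles and 22.85 d into the next.
Elongation θ = 360° × 22.85/29.530 ≈ 278.6°.
Illuminated fraction = (1 − cos 278.6°)/2 = (1 − 0.149)/2 ≈ 0.426, so 43%.

43%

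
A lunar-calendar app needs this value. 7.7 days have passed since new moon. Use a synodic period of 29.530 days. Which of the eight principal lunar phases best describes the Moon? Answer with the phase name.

first quarter

θ ≈ 360° × 7.7/29.530 = 94°, which falls in the first quarter sector.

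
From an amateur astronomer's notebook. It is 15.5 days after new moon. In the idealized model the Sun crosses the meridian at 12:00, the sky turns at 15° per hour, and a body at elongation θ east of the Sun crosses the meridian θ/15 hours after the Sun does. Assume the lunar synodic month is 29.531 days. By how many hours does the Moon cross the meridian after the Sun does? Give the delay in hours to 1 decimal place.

Elongation θ = 360° × 15.5/29.531 ≈ 189.0°.
At 15° of sky rotation per hour, 189.0° corresponds to a 12.60 h lag.
So the Moon crosses the meridian 12.60 h after the Sun.

12.6 h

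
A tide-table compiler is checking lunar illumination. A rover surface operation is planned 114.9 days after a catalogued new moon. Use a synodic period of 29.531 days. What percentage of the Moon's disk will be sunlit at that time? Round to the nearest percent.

11%

114.9 d spans 3 complete synodic months (3 × 29.531 = 88.59 d) plus 26.31 d.
The Moon has covered 26.31/29.531 of its cycle, so θ ≈ 360° × 26.31/29.531 = 320.7°.
Illuminated fraction = (1 − cos 320.7°)/2 = (1 − 0.774)/2 ≈ 0.113, so 11%.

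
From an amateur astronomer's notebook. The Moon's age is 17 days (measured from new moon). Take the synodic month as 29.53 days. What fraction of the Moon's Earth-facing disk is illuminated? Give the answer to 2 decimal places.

0.94

Phase angle: θ = 360°·(17 d)/(29.53 d) = 207.2°.
cos 207.2° = (-0.889), so f = (1 − (-0.889))/2 = 0.945.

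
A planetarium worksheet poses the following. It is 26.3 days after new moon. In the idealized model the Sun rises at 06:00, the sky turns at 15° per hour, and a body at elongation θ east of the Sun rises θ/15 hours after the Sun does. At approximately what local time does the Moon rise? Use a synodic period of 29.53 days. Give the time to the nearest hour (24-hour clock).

03:00

Elongation θ = 360° × 26.3/29.53 ≈ 320.6°.
Delay after the Sun = 320.6° / (15°/h) ≈ 21.37 h.
06:00 + 21.37 h ≈ 03:22 → 03:00 to the nearest hour.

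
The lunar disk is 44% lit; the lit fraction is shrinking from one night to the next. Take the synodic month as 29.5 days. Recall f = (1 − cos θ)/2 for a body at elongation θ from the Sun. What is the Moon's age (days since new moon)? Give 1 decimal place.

From f = (1 − cos θ)/2: cos θ = 1 − 2×0.44 = 0.120; arccos → 83.1°.
Waning ⇒ past full, so θ = 360° − 83.1° = 276.9°.
At 360°/29.5 d per day, 276.9° corresponds to 22.69 days.

22.7 days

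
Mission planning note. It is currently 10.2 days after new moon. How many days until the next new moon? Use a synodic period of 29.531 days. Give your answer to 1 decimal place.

19.3 days

The next new moon completes the synodic month: 29.531 − 10.2 = 19.331 days.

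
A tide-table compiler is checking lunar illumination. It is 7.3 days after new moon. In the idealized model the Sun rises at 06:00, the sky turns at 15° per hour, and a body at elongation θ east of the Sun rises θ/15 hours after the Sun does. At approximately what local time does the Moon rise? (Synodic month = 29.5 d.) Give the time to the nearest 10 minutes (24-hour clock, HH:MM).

12:00

Elongation θ = 360° × 7.3/29.5 ≈ 89.1°.
The Moon trails the Sun by θ/15 = 89.1/15 ≈ 5.94 hours.
06:00 + 5.939 h ≈ 11:56 → 12:00 to the nearest ten minutes.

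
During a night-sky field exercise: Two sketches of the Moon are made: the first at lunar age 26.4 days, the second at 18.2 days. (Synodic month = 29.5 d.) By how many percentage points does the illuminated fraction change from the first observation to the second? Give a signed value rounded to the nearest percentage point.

+77 pp

θ₁ = 360° × 26.4/29.5 = 322.2°, f₁ = (1 − cos θ₁)/2 = 0.105.
θ₂ = 360° × 18.2/29.5 = 222.1°, f₂ = (1 − cos θ₂)/2 = 0.871.
Change = f₂ − f₁ = +0.766 → +77 percentage points.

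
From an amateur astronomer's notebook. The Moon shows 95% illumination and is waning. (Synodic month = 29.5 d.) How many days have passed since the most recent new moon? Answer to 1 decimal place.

16.9 days

cos θ = 1 − 2f = -0.900, giving a principal value of 154.2°.
Waning ⇒ past full, so θ = 360° − 154.2° = 205.8°.
Age = 29.5 × 205.8°/360° ≈ 16.87 days.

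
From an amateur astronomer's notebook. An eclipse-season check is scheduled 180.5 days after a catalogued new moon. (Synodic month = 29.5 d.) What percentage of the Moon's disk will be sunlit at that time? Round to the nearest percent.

180.5 d spans 6 complete synodic months (6 × 29.5 = 177.00 d) plus 3.50 d.
The Moon has covered 3.50/29.5 of its cycle, so θ ≈ 360° × 3.50/29.5 = 42.7°.
With cos θ = 0.735, the lit fraction is (1 − 0.735)/2 ≈ 0.133, so 13%.

13%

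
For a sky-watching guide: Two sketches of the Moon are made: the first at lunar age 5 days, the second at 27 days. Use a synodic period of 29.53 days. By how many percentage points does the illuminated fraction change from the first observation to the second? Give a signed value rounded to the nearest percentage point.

-19 percentage points

θ₁ = 360° × 5/29.53 = 61.0°, f₁ = (1 − cos θ₁)/2 = 0.257.
θ₂ = 360° × 27/29.53 = 329.2°, f₂ = (1 − cos θ₂)/2 = 0.071.
Change = f₂ − f₁ = -0.187 → -19 percentage points.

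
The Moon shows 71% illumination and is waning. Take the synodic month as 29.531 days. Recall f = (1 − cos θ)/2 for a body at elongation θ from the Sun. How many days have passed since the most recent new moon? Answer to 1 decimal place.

20.1 days

cos θ = 1 − 2f = -0.420, giving a principal value of 114.8°.
Since the Moon is past full (waning), take the reflex angle: θ = 360° − 114.8° = 245.2°.
Age = 29.531 × 245.2°/360° ≈ 20.11 days.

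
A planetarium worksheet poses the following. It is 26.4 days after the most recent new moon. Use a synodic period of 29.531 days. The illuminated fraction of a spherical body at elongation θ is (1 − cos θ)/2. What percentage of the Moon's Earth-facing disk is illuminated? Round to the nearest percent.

11%

The Moon has covered 26.4/29.531 of its cycle, so θ ≈ 360° × 26.4/29.531 = 321.8°.
Illuminated fraction = (1 − cos 321.8°)/2 = (1 − 0.786)/2 ≈ 0.107, so 11%.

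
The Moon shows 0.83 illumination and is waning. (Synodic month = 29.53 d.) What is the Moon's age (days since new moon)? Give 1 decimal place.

cos θ = 1 − 2f = -0.660, giving a principal value of 131.3°.
A waning Moon lies in 180°–360°, so θ = 360° − 131.3° = 228.7°.
That fraction of the synodic month is 228.7/360 × 29.53 d ≈ 18.76 d.

18.8 days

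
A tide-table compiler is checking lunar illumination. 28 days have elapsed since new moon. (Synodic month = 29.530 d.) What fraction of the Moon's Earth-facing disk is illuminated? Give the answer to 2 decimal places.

0.03

The Moon has covered 28/29.530 of its cycle, so θ ≈ 360° × 28/29.530 = 341.3°.
cos 341.3° = 0.947, so f = (1 − 0.947)/2 = 0.026.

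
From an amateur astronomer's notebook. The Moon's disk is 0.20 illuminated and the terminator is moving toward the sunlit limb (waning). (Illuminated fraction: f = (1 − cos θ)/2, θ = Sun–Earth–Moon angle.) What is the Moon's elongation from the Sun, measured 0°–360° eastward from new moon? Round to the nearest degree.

307°

From f = (1 − cos θ)/2: cos θ = 1 − 2×0.20 = 0.600; arccos → 53.1°.
Since the Moon is past full (waning), take the reflex angle: θ = 360° − 53.1° = 306.9°.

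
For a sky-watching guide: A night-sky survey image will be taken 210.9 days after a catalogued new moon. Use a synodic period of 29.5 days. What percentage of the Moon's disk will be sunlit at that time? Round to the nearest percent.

Reduce mod P: 210.9 − 7×29.5 = 4.40 d into the current lunation.
Phase angle: θ = 360°·(4.40 d)/(29.5 d) = 53.7°.
With cos θ = 0.592, the lit fraction is (1 − 0.592)/2 ≈ 0.204, so 20%.

20%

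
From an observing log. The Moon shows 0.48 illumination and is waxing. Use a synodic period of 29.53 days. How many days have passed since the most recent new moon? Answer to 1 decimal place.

7.2 days

From f = (1 − cos θ)/2: cos θ = 1 − 2×0.48 = 0.040; arccos → 87.7°.
The Moon is waxing (0°–180°), so θ = 87.7° directly.
Age = 29.53 × 87.7°/360° ≈ 7.19 days.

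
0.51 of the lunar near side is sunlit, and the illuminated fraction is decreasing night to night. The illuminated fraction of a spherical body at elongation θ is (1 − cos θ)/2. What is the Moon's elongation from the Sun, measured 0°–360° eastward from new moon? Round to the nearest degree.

269°

From f = (1 − cos θ)/2: cos θ = 1 − 2×0.51 = -0.020; arccos → 91.1°.
Waning ⇒ past full, so θ = 360° − 91.1° = 268.9°.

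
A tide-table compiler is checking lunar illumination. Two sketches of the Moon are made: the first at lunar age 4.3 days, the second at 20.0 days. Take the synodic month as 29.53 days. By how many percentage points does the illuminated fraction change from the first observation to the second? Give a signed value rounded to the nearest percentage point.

+53 percentage points

θ₁ = 360° × 4.3/29.53 = 52.4°, f₁ = (1 − cos θ₁)/2 = 0.195.
θ₂ = 360° × 20.0/29.53 = 243.8°, f₂ = (1 − cos θ₂)/2 = 0.721.
Change = f₂ − f₁ = +0.526 → +53 percentage points.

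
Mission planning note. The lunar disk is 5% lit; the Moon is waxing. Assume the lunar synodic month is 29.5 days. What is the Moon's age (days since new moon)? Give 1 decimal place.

Invert f = (1 − cos θ)/2 to get cos θ = 1 − 2(0.05) = 0.900, hence θ₀ = arccos 0.900 = 25.8°.
Waxing ⇒ before full, so θ = 25.8°.
Age = 29.5 × 25.8°/360° ≈ 2.12 days.

2.1 days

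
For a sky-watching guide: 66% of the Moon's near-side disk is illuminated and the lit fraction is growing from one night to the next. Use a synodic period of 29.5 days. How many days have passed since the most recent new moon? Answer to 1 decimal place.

Invert f = (1 − cos θ)/2 to get cos θ = 1 − 2(0.66) = -0.320, hence θ₀ = arccos -0.320 = 108.7°.
Waxing ⇒ before full, so θ = 108.7°.
Age = 29.5 × 108.7°/360° ≈ 8.90 days.

8.9 days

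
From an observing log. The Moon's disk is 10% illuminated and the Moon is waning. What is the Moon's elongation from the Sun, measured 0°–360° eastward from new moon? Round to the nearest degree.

323°

Invert f = (1 − cos θ)/2 to get cos θ = 1 − 2(0.10) = 0.800, hence θ₀ = arccos 0.800 = 36.9°.
Since the Moon is past full (waning), take the reflex angle: θ = 360° − 36.9° = 323.1°.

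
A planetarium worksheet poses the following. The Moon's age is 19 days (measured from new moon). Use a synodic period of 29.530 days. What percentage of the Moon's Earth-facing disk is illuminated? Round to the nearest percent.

81%

The Moon has covered 19/29.530 of its cycle, so θ ≈ 360° × 19/29.530 = 231.6°.
cos 231.6° = (-0.621), so f = (1 − (-0.621))/2 = 0.810, so 81%.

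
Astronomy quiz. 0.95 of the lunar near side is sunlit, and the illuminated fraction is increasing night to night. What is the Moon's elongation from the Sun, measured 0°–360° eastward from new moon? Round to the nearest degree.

154°

From f = (1 − cos θ)/2: cos θ = 1 − 2×0.95 = -0.900; arccos → 154.2°.
Before full moon the principal value applies: θ = 154.2°.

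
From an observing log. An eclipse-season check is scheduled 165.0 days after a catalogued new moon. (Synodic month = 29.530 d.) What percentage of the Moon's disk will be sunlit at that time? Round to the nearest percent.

93%

165.0/29.530 = 5.588 lunations, so 5 complete cycles and 17.35 d into the next.
The Moon has covered 17.35/29.530 of its cycle, so θ ≈ 360° × 17.35/29.530 = 211.5°.
cos 211.5° = (-0.853), so f = (1 − (-0.853))/2 = 0.926, so 93%.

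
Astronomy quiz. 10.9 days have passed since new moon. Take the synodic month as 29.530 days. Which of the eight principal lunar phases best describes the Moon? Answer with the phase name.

waxing gibbous

θ ≈ 360° × 10.9/29.530 = 133°, which falls in the waxing gibbous sector.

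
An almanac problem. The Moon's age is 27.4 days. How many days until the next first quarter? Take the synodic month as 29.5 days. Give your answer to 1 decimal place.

First quarter occurs at elongation 90°, i.e. at age 29.5 × 90/360 = 7.375 d.
Already past this cycle's first quarter; the next is at 7.375 + 29.5 = 36.875 d, so 36.875 − 27.4 = 9.475 days.

9.5 days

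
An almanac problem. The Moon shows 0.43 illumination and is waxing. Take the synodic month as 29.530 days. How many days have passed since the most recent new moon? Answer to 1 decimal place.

6.7 days

cos θ = 1 − 2f = 0.140, giving a principal value of 82.0°.
Before full moon the principal value applies: θ = 82.0°.
Age = 29.530 × 82.0°/360° ≈ 6.72 days.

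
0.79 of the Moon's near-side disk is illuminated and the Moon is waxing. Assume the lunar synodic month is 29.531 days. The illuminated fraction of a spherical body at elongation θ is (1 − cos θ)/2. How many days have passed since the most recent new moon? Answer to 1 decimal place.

10.3 days

Invert f = (1 − cos θ)/2 to get cos θ = 1 − 2(0.79) = -0.580, hence θ₀ = arccos -0.580 = 125.5°.
Waxing ⇒ before full, so θ = 125.5°.
Age = 29.531 × 125.5°/360° ≈ 10.29 days.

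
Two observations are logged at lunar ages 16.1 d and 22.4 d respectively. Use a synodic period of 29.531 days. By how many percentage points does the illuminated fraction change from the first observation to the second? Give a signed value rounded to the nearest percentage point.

First observation: θ = 360°·16.1/29.531 = 196.3°, so f = 0.980.
Second observation: θ = 273.1°, f = 0.473.
Δf = 0.473 − 0.980 = -0.507, i.e. -51 pp.

-51 pp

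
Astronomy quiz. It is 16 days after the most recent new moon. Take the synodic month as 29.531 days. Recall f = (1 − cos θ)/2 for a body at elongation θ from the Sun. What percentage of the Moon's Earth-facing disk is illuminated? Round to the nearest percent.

Phase angle: θ = 360°·(16 d)/(29.531 d) = 195.0°.
Illuminated fraction = (1 − cos 195.0°)/2 = (1 − (-0.966))/2 ≈ 0.983, so 98%.

98%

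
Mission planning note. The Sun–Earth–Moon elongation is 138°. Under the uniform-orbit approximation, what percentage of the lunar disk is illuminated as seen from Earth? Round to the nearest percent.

87%

Half-versine of 138°: (1 − (-0.743))/2 = 0.872, i.e. 87%.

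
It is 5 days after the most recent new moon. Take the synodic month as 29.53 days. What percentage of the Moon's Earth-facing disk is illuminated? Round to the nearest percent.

The Moon has covered 5/29.53 of its cycle, so θ ≈ 360° × 5/29.53 = 61.0°.
cos 61.0° = 0.485, so f = (1 − 0.485)/2 = 0.257, so 26%.

26%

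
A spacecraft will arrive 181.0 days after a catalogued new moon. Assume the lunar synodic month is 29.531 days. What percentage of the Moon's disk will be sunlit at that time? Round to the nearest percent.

16%

181.0/29.531 = 6.129 lunations, so 6 complete cycles and 3.81 d into the next.
The Moon has covered 3.81/29.531 of its cycle, so θ ≈ 360° × 3.81/29.531 = 46.5°.
cos 46.5° = 0.688, so f = (1 − 0.688)/2 = 0.156, so 16%.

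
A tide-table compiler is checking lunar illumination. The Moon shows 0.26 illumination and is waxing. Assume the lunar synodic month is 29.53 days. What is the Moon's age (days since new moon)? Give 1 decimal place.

5.0 days

cos θ = 1 − 2f = 0.480, giving a principal value of 61.3°.
Waxing ⇒ before full, so θ = 61.3°.
That fraction of the synodic month is 61.3/360 × 29.53 d ≈ 5.03 d.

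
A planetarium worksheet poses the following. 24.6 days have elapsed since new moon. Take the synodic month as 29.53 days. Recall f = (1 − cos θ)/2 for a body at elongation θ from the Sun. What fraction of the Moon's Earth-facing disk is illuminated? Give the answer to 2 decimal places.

0.25

The Moon has covered 24.6/29.53 of its cycle, so θ ≈ 360° × 24.6/29.53 = 299.9°.
Illuminated fraction = (1 − cos 299.9°)/2 = (1 − 0.498)/2 ≈ 0.251.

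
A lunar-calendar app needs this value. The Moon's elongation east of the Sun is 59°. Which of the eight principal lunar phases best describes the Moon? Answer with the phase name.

The waxing crescent sector spans roughly 22°–68°; 59° falls inside it.

waxing crescent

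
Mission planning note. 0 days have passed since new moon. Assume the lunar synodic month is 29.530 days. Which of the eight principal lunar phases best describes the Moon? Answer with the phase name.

θ ≈ 360° × 0/29.530 = 0°, which falls in the new moon sector.

new moon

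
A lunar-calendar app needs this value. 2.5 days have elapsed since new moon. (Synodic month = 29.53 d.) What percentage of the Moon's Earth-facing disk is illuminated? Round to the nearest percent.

7%

The Moon has covered 2.5/29.53 of its cycle, so θ ≈ 360° × 2.5/29.53 = 30.5°.
With cos θ = 0.862, the lit fraction is (1 − 0.862)/2 ≈ 0.069, so 7%.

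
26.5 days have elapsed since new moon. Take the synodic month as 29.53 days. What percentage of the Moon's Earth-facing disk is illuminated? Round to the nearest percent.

10%

The Moon has covered 26.5/29.53 of its cycle, so θ ≈ 360° × 26.5/29.53 = 323.1°.
With cos θ = 0.799, the lit fraction is (1 − 0.799)/2 ≈ 0.100, so 10%.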